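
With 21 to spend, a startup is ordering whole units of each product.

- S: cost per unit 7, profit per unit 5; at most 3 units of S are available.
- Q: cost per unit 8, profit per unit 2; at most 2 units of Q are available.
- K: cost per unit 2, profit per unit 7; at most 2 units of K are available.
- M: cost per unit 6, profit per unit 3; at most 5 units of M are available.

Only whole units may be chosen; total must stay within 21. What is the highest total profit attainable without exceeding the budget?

This is a bounded integer knapsack.
1×S, 2×K, and 1×M: cost 17 ≤ 21, profit 1·5 + 2·7 + 1·3 = 22.
2×S and 2×K: cost 18 ≤ 21, profit 2·5 + 2·7 = 24.
Best is 24.

24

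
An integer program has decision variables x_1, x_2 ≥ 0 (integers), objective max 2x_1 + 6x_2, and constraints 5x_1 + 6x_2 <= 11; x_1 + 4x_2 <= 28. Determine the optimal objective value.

The continuous relaxation peaks at (0, 1.83) with value 11.00; rounding to a feasible lattice point costs some objective.
(x_1,x_2)=(1,1) is feasible, giving 8.
(x_1,x_2)=(0,1) is feasible, giving 6.
(x_1,x_2)=(2,0) is feasible, giving 4.
No feasible integer point exceeds 8.

8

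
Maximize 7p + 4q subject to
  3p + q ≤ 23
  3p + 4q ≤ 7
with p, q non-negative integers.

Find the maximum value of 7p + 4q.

(p,q)=(2,0): 3·2+1·0=6≤23, 3·2+4·0=6≤7, objective 14.
(p,q)=(1,1): 3·1+1·1=4≤23, 3·1+4·1=7≤7, objective 11.
(p,q)=(1,0): 3·1+1·0=3≤23, 3·1+4·0=3≤7, objective 7.
No feasible integer point exceeds 14.

14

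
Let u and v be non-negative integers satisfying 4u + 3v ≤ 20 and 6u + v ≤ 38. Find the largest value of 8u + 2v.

40

(u,v)=(5,0): 4·5+3·0=20≤20, 6·5+1·0=30≤38, objective 40.
(u,v)=(4,1): 4·4+3·1=19≤20, 6·4+1·1=25≤38, objective 34.
(u,v)=(4,0): 4·4+3·0=16≤20, 6·4+1·0=24≤38, objective 32.
Maximum is 40 at (u,v)=(5,0).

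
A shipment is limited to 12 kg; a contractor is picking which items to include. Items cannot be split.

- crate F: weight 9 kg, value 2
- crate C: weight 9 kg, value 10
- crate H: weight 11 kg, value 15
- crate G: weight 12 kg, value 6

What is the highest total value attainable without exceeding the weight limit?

This is a 0-1 knapsack instance.
Take crate H: weight 11 ≤ 12, value 15.
No other feasible combination does better.

15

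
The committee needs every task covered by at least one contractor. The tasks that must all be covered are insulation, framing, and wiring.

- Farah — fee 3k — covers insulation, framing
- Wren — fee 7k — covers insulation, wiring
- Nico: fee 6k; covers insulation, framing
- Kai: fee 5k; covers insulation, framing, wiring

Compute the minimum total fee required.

5

The greedy cost-per-new-task heuristic would pick Farah and Kai for 8, but a cheaper cover exists.
Kai alone covers insulation, framing, wiring — every task.
Total fee: 5.
No cover costs less than 5.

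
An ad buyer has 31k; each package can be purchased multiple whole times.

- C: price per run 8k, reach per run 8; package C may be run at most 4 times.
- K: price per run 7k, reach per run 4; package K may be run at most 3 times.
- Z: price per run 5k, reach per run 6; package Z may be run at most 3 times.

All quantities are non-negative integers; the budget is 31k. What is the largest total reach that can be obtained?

34

Z has the best ratio (6/5); taking only Z gives at most 3×6 = 18 (stopped by the supply cap of 3).
Mixing does better — 2×C and 3×Z: price 31 ≤ 31, reach 2·8 + 3·6 = 34.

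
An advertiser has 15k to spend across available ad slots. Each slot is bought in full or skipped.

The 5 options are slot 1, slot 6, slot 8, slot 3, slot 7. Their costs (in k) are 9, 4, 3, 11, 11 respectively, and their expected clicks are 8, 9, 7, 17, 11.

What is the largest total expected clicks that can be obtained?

26

Take slot 6 and slot 3: cost 4 + 11 = 15 ≤ 15, expected clicks 9 + 17 = 26.
No other feasible combination does better.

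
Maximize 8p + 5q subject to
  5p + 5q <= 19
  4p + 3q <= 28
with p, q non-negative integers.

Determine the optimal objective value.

24

Relaxing integrality, the LP optimum is 30.40 at (p,q) = (3.8, 0), which is not an integer point.
(p,q)=(3,0): 5·3+5·0=15≤19, 4·3+3·0=12≤28, objective 24.
(p,q)=(2,1): 5·2+5·1=15≤19, 4·2+3·1=11≤28, objective 21.
(p,q)=(2,0): 5·2+5·0=10≤19, 4·2+3·0=8≤28, objective 16.
The best lattice point is (3,0), giving 24.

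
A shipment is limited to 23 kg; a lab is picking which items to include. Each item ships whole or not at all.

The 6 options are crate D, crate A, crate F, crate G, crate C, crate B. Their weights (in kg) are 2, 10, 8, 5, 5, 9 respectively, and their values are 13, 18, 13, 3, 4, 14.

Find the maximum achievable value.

45

This is a 0-1 knapsack instance.
Allowing fractional choices, the relaxed optimum would be about 48.7, but items are indivisible.
crate D + crate A + crate F: weight 2 + 10 + 8 = 20 ≤ 23, value 13 + 18 + 13 = 44.
crate D + crate A + crate B: weight 2 + 10 + 9 = 21 ≤ 23, value 13 + 18 + 14 = 45.
Best is crate D, crate A, and crate B with total value 45.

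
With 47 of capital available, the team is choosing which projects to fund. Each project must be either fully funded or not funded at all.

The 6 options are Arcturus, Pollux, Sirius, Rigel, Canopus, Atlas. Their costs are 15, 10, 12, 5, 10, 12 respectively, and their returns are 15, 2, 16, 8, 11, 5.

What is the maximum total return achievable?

50

Arcturus + Pollux + Sirius + Canopus: cost 15 + 10 + 12 + 10 = 47 ≤ 47, return 15 + 2 + 16 + 11 = 44.
Arcturus + Sirius + Rigel + Atlas: cost 15 + 12 + 5 + 12 = 44 ≤ 47, return 15 + 16 + 8 + 5 = 44.
Arcturus + Sirius + Rigel + Canopus: cost 15 + 12 + 5 + 10 = 42 ≤ 47, return 15 + 16 + 8 + 11 = 50.
Best is Arcturus, Sirius, Rigel, and Canopus with total return 50.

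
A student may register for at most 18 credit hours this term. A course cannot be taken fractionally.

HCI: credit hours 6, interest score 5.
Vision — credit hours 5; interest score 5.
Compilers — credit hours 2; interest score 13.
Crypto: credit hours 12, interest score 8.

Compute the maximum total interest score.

Take HCI, Vision, and Compilers: credit hours 6 + 5 + 2 = 13 ≤ 18, interest score 5 + 5 + 13 = 23.
No other feasible combination does better.

23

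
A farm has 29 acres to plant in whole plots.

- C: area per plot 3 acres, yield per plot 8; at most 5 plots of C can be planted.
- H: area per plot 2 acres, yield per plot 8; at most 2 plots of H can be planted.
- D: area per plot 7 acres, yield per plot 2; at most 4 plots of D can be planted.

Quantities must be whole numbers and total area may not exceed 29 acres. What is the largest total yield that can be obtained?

This is a bounded integer knapsack.
5×C and 2×H: area 19 ≤ 29, yield 5·8 + 2·8 = 56.
5×C, 2×H, and 1×D: area 26 ≤ 29, yield 5·8 + 2·8 + 1·2 = 58.
Best is 58.

58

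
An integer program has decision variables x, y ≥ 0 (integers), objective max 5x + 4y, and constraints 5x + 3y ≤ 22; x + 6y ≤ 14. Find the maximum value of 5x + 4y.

20

(x,y)=(4,0) is feasible, giving 20.
(x,y)=(3,1) is feasible, giving 19.
(x,y)=(2,2) is feasible, giving 18.
Maximum is 20 at (x,y)=(4,0).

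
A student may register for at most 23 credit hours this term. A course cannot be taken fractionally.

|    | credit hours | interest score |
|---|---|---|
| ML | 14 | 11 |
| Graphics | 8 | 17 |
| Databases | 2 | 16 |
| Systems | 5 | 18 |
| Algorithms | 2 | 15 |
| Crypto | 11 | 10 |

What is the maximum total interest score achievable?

This is an integer program with binary decision variables.
ML + Databases + Systems + Algorithms: credit hours 14 + 2 + 5 + 2 = 23 ≤ 23, interest score 11 + 16 + 18 + 15 = 60.
Graphics + Databases + Systems + Algorithms: credit hours 8 + 2 + 5 + 2 = 17 ≤ 23, interest score 17 + 16 + 18 + 15 = 66.
Databases + Systems + Algorithms + Crypto: credit hours 2 + 5 + 2 + 11 = 20 ≤ 23, interest score 16 + 18 + 15 + 10 = 59.
Best is Graphics, Databases, Systems, and Algorithms with total interest score 66.

66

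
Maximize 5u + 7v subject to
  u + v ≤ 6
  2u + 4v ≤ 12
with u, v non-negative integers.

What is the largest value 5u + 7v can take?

(u,v)=(6,0) is feasible, giving 30.
(u,v)=(5,0) is feasible, giving 25.
The best lattice point is (6,0), giving 30.

30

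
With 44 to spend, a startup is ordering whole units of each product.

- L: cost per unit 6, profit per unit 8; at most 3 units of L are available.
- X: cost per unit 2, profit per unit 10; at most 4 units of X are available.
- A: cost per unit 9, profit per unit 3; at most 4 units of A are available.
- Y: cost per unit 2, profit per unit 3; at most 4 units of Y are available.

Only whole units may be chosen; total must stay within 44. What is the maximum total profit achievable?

Take 3×L, 4×X, 1×A, and 4×Y: cost 43 ≤ 44, profit 3·8 + 4·10 + 1·3 + 4·3 = 79.
X has the best ratio (10/2) and is taken to its limit of 4; remaining capacity is filled optimally with the others.

79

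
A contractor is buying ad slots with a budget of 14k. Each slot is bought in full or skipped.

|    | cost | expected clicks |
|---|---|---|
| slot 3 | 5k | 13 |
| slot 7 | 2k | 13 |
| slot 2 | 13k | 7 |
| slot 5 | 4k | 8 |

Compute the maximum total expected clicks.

Take slot 3, slot 7, and slot 5: cost 5 + 2 + 4 = 11 ≤ 14, expected clicks 13 + 13 + 8 = 34.
No other feasible combination does better.

34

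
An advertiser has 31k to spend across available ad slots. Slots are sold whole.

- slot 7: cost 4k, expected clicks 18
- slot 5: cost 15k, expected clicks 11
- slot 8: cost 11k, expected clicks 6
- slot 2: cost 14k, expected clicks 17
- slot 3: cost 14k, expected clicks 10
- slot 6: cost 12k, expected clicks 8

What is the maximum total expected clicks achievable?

43

This is a 0-1 knapsack instance.
Take slot 7, slot 2, and slot 6: cost 4 + 14 + 12 = 30 ≤ 31, expected clicks 18 + 17 + 8 = 43.
No other feasible combination does better.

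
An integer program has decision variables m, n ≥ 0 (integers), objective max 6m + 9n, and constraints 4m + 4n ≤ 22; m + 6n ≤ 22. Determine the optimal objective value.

39

Relaxing integrality, the LP optimum is 42.90 at (m,n) = (2.2, 3.3), which is not an integer point.
(m,n)=(2,3): 4·2+4·3=20≤22, 1·2+6·3=20≤22, objective 39.
(m,n)=(3,2): 4·3+4·2=20≤22, 1·3+6·2=15≤22, objective 36.
(m,n)=(1,3): 4·1+4·3=16≤22, 1·1+6·3=19≤22, objective 33.
The best lattice point is (2,3), giving 39.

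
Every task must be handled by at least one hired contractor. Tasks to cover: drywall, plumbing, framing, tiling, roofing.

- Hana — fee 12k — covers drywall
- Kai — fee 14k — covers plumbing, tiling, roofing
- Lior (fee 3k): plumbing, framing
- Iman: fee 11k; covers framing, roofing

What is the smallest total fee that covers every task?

This is an integer covering problem.
Choose Hana, Kai, and Lior: together they cover drywall, plumbing, framing, tiling, roofing — every task.
Total fee: 12 + 14 + 3 = 29.

29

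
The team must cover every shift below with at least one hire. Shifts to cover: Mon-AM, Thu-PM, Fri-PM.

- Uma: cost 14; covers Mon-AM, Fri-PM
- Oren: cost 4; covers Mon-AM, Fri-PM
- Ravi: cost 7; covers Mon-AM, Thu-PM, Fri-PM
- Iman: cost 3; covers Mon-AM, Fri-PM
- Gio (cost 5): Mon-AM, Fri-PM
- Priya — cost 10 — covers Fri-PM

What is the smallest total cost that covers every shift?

This is an integer covering problem.
The greedy cost-per-new-shift heuristic would pick Iman and Ravi for 10, but a cheaper cover exists.
Ravi alone covers Mon-AM, Thu-PM, Fri-PM — every shift.
Total cost: 7.
No cover costs less than 7.

7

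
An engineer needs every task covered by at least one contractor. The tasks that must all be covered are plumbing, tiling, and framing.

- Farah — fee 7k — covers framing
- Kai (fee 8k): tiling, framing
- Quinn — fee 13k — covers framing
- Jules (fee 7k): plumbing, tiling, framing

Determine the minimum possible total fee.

7

Jules alone covers plumbing, tiling, framing — every task.
Total fee: 7.
No cover costs less than 7.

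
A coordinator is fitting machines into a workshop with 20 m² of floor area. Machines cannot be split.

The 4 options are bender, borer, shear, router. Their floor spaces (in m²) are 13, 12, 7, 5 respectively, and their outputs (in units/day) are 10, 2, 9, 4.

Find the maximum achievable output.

19

Allowing fractional choices, the relaxed optimum would be about 19.2, but machines are indivisible.
bender + router: floor space 13 + 5 = 18 ≤ 20, output 10 + 4 = 14.
bender + shear: floor space 13 + 7 = 20 ≤ 20, output 10 + 9 = 19.
Best is bender and shear with total output 19.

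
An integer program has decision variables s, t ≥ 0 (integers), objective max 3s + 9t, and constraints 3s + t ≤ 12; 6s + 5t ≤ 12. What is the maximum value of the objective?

18

The continuous relaxation peaks at (0, 2.4) with value 21.60; rounding to a feasible lattice point costs some objective.
(s,t)=(0,2): 3·0+1·2=2≤12, 6·0+5·2=10≤12, objective 18.
(s,t)=(1,1): 3·1+1·1=4≤12, 6·1+5·1=11≤12, objective 12.
The best lattice point is (0,2), giving 18.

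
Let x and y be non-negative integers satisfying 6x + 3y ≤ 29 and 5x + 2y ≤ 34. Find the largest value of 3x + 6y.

Relaxing integrality, the LP optimum is 58.00 at (x,y) = (0, 9.67), which is not an integer point.
(x,y)=(0,9): 6·0+3·9=27≤29, 5·0+2·9=18≤34, objective 54.
(x,y)=(0,8): 6·0+3·8=24≤29, 5·0+2·8=16≤34, objective 48.
No feasible integer point exceeds 54.

54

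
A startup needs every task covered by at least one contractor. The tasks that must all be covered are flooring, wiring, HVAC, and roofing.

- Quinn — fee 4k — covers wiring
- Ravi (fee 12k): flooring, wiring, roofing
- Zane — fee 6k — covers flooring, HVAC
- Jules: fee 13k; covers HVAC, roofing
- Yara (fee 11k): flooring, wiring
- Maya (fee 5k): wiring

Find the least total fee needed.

18

This is a weighted set-cover instance.
The greedy cost-per-new-task heuristic would pick Zane, Quinn, and Ravi for 22, but a cheaper cover exists.
Choose Ravi and Zane: together they cover flooring, wiring, HVAC, roofing — every task.
Total fee: 12 + 6 = 18.
No cover costs less than 18.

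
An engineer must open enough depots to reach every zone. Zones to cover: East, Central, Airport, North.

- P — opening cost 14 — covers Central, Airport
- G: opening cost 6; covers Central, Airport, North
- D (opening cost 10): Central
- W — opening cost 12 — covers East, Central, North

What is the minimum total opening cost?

Choose G and W: together they cover East, Central, Airport, North — every zone.
Total opening cost: 6 + 12 = 18.
No cover costs less than 18.

18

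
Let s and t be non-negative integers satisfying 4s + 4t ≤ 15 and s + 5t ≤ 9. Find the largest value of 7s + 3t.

21

(s,t)=(3,0): 4·3+4·0=12≤15, 1·3+5·0=3≤9, objective 21.
(s,t)=(2,1): 4·2+4·1=12≤15, 1·2+5·1=7≤9, objective 17.
(s,t)=(2,0): 4·2+4·0=8≤15, 1·2+5·0=2≤9, objective 14.
Maximum is 21 at (s,t)=(3,0).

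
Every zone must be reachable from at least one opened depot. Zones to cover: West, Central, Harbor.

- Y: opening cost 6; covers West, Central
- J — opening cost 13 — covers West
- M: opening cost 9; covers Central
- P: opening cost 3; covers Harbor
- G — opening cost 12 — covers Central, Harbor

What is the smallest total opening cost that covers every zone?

Choose Y and P: together they cover West, Central, Harbor — every zone.
Total opening cost: 6 + 3 = 9.
No cover costs less than 9.

9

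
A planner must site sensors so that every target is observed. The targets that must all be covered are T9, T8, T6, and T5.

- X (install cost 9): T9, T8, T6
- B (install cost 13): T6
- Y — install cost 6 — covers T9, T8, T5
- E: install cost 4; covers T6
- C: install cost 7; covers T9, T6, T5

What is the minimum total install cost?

10

This is an integer covering problem.
Choose Y and E: together they cover T9, T8, T6, T5 — every target.
Total install cost: 6 + 4 = 10.
No cover costs less than 10.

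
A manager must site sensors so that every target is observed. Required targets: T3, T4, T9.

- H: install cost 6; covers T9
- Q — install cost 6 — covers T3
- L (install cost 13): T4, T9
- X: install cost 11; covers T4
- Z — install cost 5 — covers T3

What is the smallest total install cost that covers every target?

This is a weighted set-cover instance.
Choose L and Z: together they cover T3, T4, T9 — every target.
Total install cost: 13 + 5 = 18.

18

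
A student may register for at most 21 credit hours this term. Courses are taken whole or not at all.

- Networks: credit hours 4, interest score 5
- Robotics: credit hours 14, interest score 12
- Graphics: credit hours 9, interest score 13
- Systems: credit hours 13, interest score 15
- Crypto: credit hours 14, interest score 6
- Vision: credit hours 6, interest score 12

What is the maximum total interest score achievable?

This is a 0-1 knapsack instance.
Allowing fractional choices, the relaxed optimum would be about 32.3, but courses are indivisible.
Systems + Vision: credit hours 13 + 6 = 19 ≤ 21, interest score 15 + 12 = 27.
Networks + Graphics + Vision: credit hours 4 + 9 + 6 = 19 ≤ 21, interest score 5 + 13 + 12 = 30.
Best is Networks, Graphics, and Vision with total interest score 30.

30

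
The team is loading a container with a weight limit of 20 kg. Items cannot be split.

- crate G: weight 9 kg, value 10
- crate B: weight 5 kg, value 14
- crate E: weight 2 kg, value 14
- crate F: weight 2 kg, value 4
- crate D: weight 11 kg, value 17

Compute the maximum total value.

Take crate B, crate E, crate F, and crate D: weight 5 + 2 + 2 + 11 = 20 ≤ 20, value 14 + 14 + 4 + 17 = 49.
No other feasible combination does better.

49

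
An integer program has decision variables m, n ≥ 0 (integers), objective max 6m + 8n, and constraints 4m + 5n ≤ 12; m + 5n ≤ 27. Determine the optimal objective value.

18

(m,n)=(3,0) is feasible, giving 18.
(m,n)=(0,2) is feasible, giving 16.
(m,n)=(1,1) is feasible, giving 14.
The best lattice point is (3,0), giving 18.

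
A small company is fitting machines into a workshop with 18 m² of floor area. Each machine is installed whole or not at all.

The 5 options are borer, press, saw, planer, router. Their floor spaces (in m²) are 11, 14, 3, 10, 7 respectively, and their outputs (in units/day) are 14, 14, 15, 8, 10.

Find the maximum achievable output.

29

Take borer and saw: floor space 11 + 3 = 14 ≤ 18, output 14 + 15 = 29.
No feasible combination exceeds this.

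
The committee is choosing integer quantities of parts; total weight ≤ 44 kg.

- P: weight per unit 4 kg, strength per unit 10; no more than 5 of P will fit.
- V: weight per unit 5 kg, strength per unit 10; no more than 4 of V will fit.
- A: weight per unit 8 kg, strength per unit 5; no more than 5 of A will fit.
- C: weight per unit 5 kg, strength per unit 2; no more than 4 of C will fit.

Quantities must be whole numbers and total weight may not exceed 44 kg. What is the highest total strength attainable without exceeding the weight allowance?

P has the best ratio (10/4); taking only P gives at most 5×10 = 50 (stopped by the supply cap of 5).
Mixing does better — 5×P and 4×V: weight 40 ≤ 44, strength 5·10 + 4·10 = 90.

90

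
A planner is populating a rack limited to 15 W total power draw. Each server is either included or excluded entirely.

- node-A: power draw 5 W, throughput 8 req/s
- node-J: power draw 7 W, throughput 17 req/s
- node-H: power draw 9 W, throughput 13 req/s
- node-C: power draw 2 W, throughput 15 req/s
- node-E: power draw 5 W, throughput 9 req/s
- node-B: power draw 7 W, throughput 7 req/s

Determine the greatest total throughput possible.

node-J + node-C + node-E: power draw 7 + 2 + 5 = 14 ≤ 15, throughput 17 + 15 + 9 = 41.
node-A + node-J + node-C: power draw 5 + 7 + 2 = 14 ≤ 15, throughput 8 + 17 + 15 = 40.
Best is node-J, node-C, and node-E with total throughput 41.

41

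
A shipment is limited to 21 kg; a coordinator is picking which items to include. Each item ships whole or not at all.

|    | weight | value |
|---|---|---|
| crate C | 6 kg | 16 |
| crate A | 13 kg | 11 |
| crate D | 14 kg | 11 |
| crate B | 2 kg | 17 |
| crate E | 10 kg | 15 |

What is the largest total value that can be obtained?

48

Allowing fractional choices, the relaxed optimum would be about 50.5, but items are indivisible.
crate C + crate B: weight 6 + 2 = 8 ≤ 21, value 16 + 17 = 33.
crate C + crate B + crate E: weight 6 + 2 + 10 = 18 ≤ 21, value 16 + 17 + 15 = 48.
crate C + crate A + crate B: weight 6 + 13 + 2 = 21 ≤ 21, value 16 + 11 + 17 = 44.
Best is crate C, crate B, and crate E with total value 48.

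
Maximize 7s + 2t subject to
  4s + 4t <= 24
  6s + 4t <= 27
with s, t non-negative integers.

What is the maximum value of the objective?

28

The continuous relaxation peaks at (4.5, 0) with value 31.50; rounding to a feasible lattice point costs some objective.
(s,t)=(4,0): 4·4+4·0=16≤24, 6·4+4·0=24≤27, objective 28.
(s,t)=(3,1): 4·3+4·1=16≤24, 6·3+4·1=22≤27, objective 23.
(s,t)=(3,0): 4·3+4·0=12≤24, 6·3+4·0=18≤27, objective 21.
Maximum is 28 at (s,t)=(4,0).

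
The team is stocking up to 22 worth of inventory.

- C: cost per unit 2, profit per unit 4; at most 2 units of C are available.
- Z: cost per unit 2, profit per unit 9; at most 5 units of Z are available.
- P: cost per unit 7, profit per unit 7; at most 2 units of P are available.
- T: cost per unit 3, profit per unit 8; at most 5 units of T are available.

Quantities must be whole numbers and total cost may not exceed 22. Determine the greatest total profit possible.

77

Take 5×Z and 4×T: cost 22 ≤ 22, profit 5·9 + 4·8 = 77.
Z has the best ratio (9/2) and is taken to its limit of 5; remaining capacity is filled optimally with the others.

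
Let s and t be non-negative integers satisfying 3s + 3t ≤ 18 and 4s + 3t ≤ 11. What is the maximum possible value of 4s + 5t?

15

(s,t)=(0,3): 3·0+3·3=9≤18, 4·0+3·3=9≤11, objective 15.
(s,t)=(1,2): 3·1+3·2=9≤18, 4·1+3·2=10≤11, objective 14.
(s,t)=(0,2): 3·0+3·2=6≤18, 4·0+3·2=6≤11, objective 10.
The best lattice point is (0,3), giving 15.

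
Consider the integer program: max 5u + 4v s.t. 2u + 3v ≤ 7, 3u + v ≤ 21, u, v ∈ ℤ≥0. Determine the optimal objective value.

The continuous relaxation peaks at (3.5, 0) with value 17.50; rounding to a feasible lattice point costs some objective.
(u,v)=(3,0): 2·3+3·0=6≤7, 3·3+1·0=9≤21, objective 15.
(u,v)=(2,1): 2·2+3·1=7≤7, 3·2+1·1=7≤21, objective 14.
(u,v)=(2,0): 2·2+3·0=4≤7, 3·2+1·0=6≤21, objective 10.
No feasible integer point exceeds 15.

15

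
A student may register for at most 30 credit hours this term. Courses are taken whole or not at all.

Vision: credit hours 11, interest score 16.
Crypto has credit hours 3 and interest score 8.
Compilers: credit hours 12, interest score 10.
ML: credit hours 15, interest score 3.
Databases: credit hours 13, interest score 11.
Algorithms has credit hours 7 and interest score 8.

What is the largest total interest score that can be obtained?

Vision + Crypto + Compilers: credit hours 11 + 3 + 12 = 26 ≤ 30, interest score 16 + 8 + 10 = 34.
Vision + Compilers + Algorithms: credit hours 11 + 12 + 7 = 30 ≤ 30, interest score 16 + 10 + 8 = 34.
Vision + Crypto + Databases: credit hours 11 + 3 + 13 = 27 ≤ 30, interest score 16 + 8 + 11 = 35.
Best is Vision, Crypto, and Databases with total interest score 35.

35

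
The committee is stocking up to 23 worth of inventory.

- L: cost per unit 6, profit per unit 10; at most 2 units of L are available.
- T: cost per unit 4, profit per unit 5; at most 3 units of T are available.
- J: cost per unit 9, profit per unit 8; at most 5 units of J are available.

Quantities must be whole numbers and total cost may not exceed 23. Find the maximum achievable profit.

This is a bounded integer knapsack.
L has the best ratio (10/6); taking only L gives at most 2×10 = 20 (stopped by the supply cap of 2).
Mixing does better — 2×L and 2×T: cost 20 ≤ 23, profit 2·10 + 2·5 = 30.

30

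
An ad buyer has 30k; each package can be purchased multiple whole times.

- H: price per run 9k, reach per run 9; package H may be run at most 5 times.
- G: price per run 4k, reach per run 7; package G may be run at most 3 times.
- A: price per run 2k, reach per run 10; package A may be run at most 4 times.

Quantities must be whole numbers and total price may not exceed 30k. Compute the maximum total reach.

A has the best ratio (10/2); taking only A gives at most 4×10 = 40 (stopped by the supply cap of 4).
Mixing does better — 1×H, 3×G, and 4×A: price 29 ≤ 30, reach 1·9 + 3·7 + 4·10 = 70.

70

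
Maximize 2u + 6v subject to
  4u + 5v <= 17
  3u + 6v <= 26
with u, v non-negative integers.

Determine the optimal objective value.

(u,v)=(0,3) is feasible, giving 18.
(u,v)=(1,2) is feasible, giving 14.
(u,v)=(0,2) is feasible, giving 12.
The best lattice point is (0,3), giving 18.

18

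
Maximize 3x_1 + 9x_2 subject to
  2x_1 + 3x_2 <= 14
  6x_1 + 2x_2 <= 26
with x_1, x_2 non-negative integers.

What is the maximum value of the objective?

39

(x_1,x_2)=(1,4): 2·1+3·4=14≤14, 6·1+2·4=14≤26, objective 39.
(x_1,x_2)=(0,4): 2·0+3·4=12≤14, 6·0+2·4=8≤26, objective 36.
(x_1,x_2)=(2,3): 2·2+3·3=13≤14, 6·2+2·3=18≤26, objective 33.
The best lattice point is (1,4), giving 39.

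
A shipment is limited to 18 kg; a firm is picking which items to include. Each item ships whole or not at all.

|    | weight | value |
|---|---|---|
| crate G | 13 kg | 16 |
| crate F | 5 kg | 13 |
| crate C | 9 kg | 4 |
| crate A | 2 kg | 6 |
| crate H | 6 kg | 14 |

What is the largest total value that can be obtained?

crate F + crate A + crate H: weight 5 + 2 + 6 = 13 ≤ 18, value 13 + 6 + 14 = 33.
crate F + crate H: weight 5 + 6 = 11 ≤ 18, value 13 + 14 = 27.
crate G + crate F: weight 13 + 5 = 18 ≤ 18, value 16 + 13 = 29.
Best is crate F, crate A, and crate H with total value 33.

33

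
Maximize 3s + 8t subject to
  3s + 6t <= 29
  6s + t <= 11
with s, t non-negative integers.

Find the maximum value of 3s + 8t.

The continuous relaxation peaks at (0, 4.83) with value 38.67; rounding to a feasible lattice point costs some objective.
(s,t)=(1,4): 3·1+6·4=27≤29, 6·1+1·4=10≤11, objective 35.
(s,t)=(0,4): 3·0+6·4=24≤29, 6·0+1·4=4≤11, objective 32.
(s,t)=(1,3): 3·1+6·3=21≤29, 6·1+1·3=9≤11, objective 27.
No feasible integer point exceeds 35.

35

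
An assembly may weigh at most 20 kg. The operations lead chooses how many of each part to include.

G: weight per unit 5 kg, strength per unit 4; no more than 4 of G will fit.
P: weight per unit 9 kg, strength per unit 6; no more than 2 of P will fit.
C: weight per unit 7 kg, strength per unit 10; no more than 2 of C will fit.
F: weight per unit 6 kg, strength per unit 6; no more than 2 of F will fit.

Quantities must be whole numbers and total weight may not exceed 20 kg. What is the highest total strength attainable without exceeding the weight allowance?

26

C has the best ratio (10/7); taking only C gives at most 2×10 = 20 (stopped by the weight limit).
Mixing does better — 2×C and 1×F: weight 20 ≤ 20, strength 2·10 + 1·6 = 26.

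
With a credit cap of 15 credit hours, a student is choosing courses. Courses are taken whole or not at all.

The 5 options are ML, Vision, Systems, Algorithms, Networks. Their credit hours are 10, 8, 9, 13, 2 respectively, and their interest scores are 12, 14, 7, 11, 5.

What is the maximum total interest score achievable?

Take Vision and Networks: credit hours 8 + 2 = 10 ≤ 15, interest score 14 + 5 = 19.
No other feasible combination does better.

19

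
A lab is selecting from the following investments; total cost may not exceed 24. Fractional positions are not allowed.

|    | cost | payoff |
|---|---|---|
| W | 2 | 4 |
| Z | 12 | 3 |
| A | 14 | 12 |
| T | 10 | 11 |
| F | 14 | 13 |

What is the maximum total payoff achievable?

24

Allowing fractional choices, the relaxed optimum would be about 26.1, but investments are indivisible.
A + T: cost 14 + 10 = 24 ≤ 24, payoff 12 + 11 = 23.
T + F: cost 10 + 14 = 24 ≤ 24, payoff 11 + 13 = 24.
Best is T and F with total payoff 24.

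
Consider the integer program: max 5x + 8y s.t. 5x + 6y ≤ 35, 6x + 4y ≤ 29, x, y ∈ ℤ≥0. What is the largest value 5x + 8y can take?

The continuous relaxation peaks at (0, 5.83) with value 46.67; rounding to a feasible lattice point costs some objective.
(x,y)=(1,5) is feasible, giving 45.
(x,y)=(2,4) is feasible, giving 42.
The best lattice point is (1,5), giving 45.

45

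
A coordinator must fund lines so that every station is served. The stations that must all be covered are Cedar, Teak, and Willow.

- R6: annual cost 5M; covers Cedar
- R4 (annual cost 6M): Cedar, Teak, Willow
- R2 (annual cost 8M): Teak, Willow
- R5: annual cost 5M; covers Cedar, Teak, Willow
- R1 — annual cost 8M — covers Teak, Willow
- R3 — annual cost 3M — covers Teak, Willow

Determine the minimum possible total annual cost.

5

The greedy cost-per-new-station heuristic would pick R3 and R6 for 8, but a cheaper cover exists.
R5 alone covers Cedar, Teak, Willow — every station.
Total annual cost: 5.
No cover costs less than 5.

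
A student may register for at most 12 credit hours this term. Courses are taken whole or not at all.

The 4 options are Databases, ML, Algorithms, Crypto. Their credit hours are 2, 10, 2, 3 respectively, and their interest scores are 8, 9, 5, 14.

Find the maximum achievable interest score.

27

Allowing fractional choices, the relaxed optimum would be about 31.5, but courses are indivisible.
Algorithms + Crypto: credit hours 2 + 3 = 5 ≤ 12, interest score 5 + 14 = 19.
Databases + Crypto: credit hours 2 + 3 = 5 ≤ 12, interest score 8 + 14 = 22.
Databases + Algorithms + Crypto: credit hours 2 + 2 + 3 = 7 ≤ 12, interest score 8 + 5 + 14 = 27.
Best is Databases, Algorithms, and Crypto with total interest score 27.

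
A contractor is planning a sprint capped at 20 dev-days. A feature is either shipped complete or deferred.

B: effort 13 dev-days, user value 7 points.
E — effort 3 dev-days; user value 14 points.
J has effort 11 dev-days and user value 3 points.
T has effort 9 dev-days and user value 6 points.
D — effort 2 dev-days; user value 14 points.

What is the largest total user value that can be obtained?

35

B + E + D: effort 13 + 3 + 2 = 18 ≤ 20, user value 7 + 14 + 14 = 35.
E + J + D: effort 3 + 11 + 2 = 16 ≤ 20, user value 14 + 3 + 14 = 31.
E + T + D: effort 3 + 9 + 2 = 14 ≤ 20, user value 14 + 6 + 14 = 34.
Best is B, E, and D with total user value 35.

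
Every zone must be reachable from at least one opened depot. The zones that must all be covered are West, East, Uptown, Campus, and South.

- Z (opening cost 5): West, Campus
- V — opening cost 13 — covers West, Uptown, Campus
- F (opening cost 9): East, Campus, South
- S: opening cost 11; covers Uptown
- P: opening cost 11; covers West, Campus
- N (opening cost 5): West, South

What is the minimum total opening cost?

22

The greedy cost-per-new-zone heuristic would pick Z, F, and S for 25, but a cheaper cover exists.
Choose V and F: together they cover West, East, Uptown, Campus, South — every zone.
Total opening cost: 13 + 9 = 22.
No cover costs less than 22.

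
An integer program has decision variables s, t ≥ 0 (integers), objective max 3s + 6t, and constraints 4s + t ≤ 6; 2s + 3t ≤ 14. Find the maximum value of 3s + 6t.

24

(s,t)=(0,4) is feasible, giving 24.
(s,t)=(0,3) is feasible, giving 18.
Maximum is 24 at (s,t)=(0,4).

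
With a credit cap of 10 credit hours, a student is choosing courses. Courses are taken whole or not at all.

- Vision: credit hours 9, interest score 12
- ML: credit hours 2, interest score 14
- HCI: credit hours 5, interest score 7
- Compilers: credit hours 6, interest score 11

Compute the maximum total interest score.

25

Allowing fractional choices, the relaxed optimum would be about 27.8, but courses are indivisible.
ML + Compilers: credit hours 2 + 6 = 8 ≤ 10, interest score 14 + 11 = 25.
ML + HCI: credit hours 2 + 5 = 7 ≤ 10, interest score 14 + 7 = 21.
ML: credit hours 2 ≤ 10, interest score 14.
Best is ML and Compilers with total interest score 25.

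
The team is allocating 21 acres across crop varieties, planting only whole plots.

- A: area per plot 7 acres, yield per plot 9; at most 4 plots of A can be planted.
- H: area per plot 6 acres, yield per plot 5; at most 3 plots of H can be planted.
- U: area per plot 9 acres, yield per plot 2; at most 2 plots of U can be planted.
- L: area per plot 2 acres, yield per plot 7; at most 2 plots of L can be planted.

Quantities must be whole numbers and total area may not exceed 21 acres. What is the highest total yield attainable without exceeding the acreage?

1×A, 1×H, and 2×L: area 17 ≤ 21, yield 1·9 + 1·5 + 2·7 = 28.
2×A and 2×L: area 18 ≤ 21, yield 2·9 + 2·7 = 32.
Best is 32.

32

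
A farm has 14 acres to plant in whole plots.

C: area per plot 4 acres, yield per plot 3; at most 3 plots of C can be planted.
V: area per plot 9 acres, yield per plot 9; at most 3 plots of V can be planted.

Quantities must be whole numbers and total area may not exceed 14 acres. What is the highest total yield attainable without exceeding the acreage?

12

V has the best ratio (9/9); taking only V gives at most 1×9 = 9 (stopped by the area limit).
Mixing does better — 1×C and 1×V: area 13 ≤ 14, yield 1·3 + 1·9 = 12.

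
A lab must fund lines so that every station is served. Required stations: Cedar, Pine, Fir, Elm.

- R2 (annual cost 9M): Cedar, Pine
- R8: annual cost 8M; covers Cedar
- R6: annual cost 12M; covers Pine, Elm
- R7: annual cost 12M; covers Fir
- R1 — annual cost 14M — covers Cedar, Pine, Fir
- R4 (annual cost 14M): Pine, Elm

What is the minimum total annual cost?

The greedy cost-per-new-station heuristic would pick R2, R6, and R7 for 33, but a cheaper cover exists.
Choose R6 and R1: together they cover Cedar, Pine, Fir, Elm — every station.
Total annual cost: 12 + 14 = 26.
No cover costs less than 26.

26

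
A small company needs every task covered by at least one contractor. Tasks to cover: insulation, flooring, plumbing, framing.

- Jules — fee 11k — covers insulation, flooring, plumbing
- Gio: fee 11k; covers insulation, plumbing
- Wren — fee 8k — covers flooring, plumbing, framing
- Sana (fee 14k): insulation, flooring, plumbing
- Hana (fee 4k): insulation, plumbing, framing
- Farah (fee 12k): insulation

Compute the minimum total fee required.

Choose Wren and Hana: together they cover insulation, flooring, plumbing, framing — every task.
Total fee: 8 + 4 = 12.
No cover costs less than 12.

12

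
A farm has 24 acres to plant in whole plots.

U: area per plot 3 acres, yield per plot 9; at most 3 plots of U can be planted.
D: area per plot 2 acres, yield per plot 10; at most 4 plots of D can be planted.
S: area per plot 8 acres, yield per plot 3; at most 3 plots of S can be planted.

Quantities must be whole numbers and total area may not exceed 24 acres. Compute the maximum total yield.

67

3×U and 4×D: area 17 ≤ 24, yield 3·9 + 4·10 = 67.
2×U, 4×D, and 1×S: area 22 ≤ 24, yield 2·9 + 4·10 + 1·3 = 61.
Best is 67.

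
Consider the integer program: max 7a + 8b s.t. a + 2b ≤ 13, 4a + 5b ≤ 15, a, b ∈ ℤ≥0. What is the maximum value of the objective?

Relaxing integrality, the LP optimum is 26.25 at (a,b) = (3.75, 0), which is not an integer point.
(a,b)=(0,3): 1·0+2·3=6≤13, 4·0+5·3=15≤15, objective 24.
(a,b)=(1,2): 1·1+2·2=5≤13, 4·1+5·2=14≤15, objective 23.
(a,b)=(2,1): 1·2+2·1=4≤13, 4·2+5·1=13≤15, objective 22.
The best lattice point is (0,3), giving 24.

24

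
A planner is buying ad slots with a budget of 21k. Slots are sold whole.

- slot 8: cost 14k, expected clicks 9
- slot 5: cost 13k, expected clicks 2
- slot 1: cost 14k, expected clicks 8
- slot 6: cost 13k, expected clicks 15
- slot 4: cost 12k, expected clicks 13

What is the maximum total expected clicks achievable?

Treat it as a binary knapsack problem.
Allowing fractional choices, the relaxed optimum would be about 23.7, but ad slots are indivisible.
slot 4: cost 12 ≤ 21, expected clicks 13.
slot 8: cost 14 ≤ 21, expected clicks 9.
slot 6: cost 13 ≤ 21, expected clicks 15.
Best is slot 6 with total expected clicks 15.

15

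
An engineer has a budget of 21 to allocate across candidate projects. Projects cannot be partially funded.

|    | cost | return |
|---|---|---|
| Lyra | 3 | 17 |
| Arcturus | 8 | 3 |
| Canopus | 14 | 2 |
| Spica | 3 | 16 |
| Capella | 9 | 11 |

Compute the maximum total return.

44

Lyra + Spica + Capella: cost 3 + 3 + 9 = 15 ≤ 21, return 17 + 16 + 11 = 44.
Lyra + Arcturus + Spica: cost 3 + 8 + 3 = 14 ≤ 21, return 17 + 3 + 16 = 36.
Best is Lyra, Spica, and Capella with total return 44.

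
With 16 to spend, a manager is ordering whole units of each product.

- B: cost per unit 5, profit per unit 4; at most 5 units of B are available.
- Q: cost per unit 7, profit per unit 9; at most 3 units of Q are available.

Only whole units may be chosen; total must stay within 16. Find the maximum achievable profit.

Take 2×Q: cost 14 ≤ 16, profit 2·9 = 18.
No other integer combination yields more.

18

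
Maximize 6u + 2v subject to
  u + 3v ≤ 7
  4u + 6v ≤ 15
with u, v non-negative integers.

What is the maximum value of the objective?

(u,v)=(3,0): 1·3+3·0=3≤7, 4·3+6·0=12≤15, objective 18.
(u,v)=(2,1): 1·2+3·1=5≤7, 4·2+6·1=14≤15, objective 14.
(u,v)=(2,0): 1·2+3·0=2≤7, 4·2+6·0=8≤15, objective 12.
The best lattice point is (3,0), giving 18.

18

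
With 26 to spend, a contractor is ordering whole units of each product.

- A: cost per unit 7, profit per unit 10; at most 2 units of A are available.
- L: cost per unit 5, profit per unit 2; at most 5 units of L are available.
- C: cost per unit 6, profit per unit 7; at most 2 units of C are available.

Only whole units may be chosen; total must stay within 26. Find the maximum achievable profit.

34

A has the best ratio (10/7); taking only A gives at most 2×10 = 20 (stopped by the supply cap of 2).
Mixing does better — 2×A and 2×C: cost 26 ≤ 26, profit 2·10 + 2·7 = 34.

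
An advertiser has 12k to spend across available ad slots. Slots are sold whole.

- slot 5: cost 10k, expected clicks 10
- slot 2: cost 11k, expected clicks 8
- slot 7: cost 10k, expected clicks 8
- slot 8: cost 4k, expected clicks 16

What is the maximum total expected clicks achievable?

16

This is an integer program with binary decision variables.
Allowing fractional choices, the relaxed optimum would be about 24.0, but ad slots are indivisible.
slot 7: cost 10 ≤ 12, expected clicks 8.
slot 5: cost 10 ≤ 12, expected clicks 10.
slot 8: cost 4 ≤ 12, expected clicks 16.
Best is slot 8 with total expected clicks 16.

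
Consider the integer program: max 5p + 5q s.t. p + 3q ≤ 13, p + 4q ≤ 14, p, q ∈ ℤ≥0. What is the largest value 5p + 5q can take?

65

(p,q)=(13,0): 1·13+3·0=13≤13, 1·13+4·0=13≤14, objective 65.
(p,q)=(12,0): 1·12+3·0=12≤13, 1·12+4·0=12≤14, objective 60.
No feasible integer point exceeds 65.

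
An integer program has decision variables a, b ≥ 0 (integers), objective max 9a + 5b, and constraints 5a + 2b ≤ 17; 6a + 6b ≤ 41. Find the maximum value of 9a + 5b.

34

Relaxing integrality, the LP optimum is 38.61 at (a,b) = (1.11, 5.72), which is not an integer point.
(a,b)=(1,5): 5·1+2·5=15≤17, 6·1+6·5=36≤41, objective 34.
(a,b)=(0,6): 5·0+2·6=12≤17, 6·0+6·6=36≤41, objective 30.
(a,b)=(1,4): 5·1+2·4=13≤17, 6·1+6·4=30≤41, objective 29.
Maximum is 34 at (a,b)=(1,5).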